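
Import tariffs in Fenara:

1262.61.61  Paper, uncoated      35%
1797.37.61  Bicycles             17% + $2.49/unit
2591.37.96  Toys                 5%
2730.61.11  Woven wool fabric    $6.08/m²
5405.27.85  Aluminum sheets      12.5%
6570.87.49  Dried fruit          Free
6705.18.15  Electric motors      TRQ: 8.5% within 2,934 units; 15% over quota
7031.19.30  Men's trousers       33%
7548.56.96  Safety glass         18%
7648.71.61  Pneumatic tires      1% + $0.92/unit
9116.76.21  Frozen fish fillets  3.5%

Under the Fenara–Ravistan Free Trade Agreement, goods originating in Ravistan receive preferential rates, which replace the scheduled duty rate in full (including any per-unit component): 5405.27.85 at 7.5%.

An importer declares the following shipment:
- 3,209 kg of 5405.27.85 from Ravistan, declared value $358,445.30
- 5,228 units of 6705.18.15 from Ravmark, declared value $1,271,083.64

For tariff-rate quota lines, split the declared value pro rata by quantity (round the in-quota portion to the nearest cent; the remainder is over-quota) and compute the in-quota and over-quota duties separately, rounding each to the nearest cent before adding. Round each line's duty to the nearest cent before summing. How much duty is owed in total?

$171,178.62

Line 1 (5405.27.85, Ravistan, 3,209 kg, $358,445.30):
Base rate for 5405.27.85 is 12.5%.
Origin Ravistan qualifies under the Fenara–Ravistan agreement and 5405.27.85 is covered: preferential rate 7.5% applies instead.
Duty = $358,445.30 × 7.5% = $26,883.40.
Line 2 (6705.18.15, Ravmark, 5,228 units, $1,271,083.64):
Code 6705.18.15 is under a tariff-rate quota (threshold 2,934 units). In-quota: 2,934 units at 8.5%; over-quota: 2,294 units at 15%.
Pro-rata value split: in-quota = $1,271,083.64 × 2,934/5,228 = $713,343.42; over-quota = $1,271,083.64 − $713,343.42 = $557,740.22.
In-quota duty = $713,343.42 × 8.5% = $60,634.19. Over-quota duty = $557,740.22 × 15% = $83,661.03.
Line duty = $60,634.19 + $83,661.03 = $144,295.22.
Total = $26,883.40 + $144,295.22 = $171,178.62.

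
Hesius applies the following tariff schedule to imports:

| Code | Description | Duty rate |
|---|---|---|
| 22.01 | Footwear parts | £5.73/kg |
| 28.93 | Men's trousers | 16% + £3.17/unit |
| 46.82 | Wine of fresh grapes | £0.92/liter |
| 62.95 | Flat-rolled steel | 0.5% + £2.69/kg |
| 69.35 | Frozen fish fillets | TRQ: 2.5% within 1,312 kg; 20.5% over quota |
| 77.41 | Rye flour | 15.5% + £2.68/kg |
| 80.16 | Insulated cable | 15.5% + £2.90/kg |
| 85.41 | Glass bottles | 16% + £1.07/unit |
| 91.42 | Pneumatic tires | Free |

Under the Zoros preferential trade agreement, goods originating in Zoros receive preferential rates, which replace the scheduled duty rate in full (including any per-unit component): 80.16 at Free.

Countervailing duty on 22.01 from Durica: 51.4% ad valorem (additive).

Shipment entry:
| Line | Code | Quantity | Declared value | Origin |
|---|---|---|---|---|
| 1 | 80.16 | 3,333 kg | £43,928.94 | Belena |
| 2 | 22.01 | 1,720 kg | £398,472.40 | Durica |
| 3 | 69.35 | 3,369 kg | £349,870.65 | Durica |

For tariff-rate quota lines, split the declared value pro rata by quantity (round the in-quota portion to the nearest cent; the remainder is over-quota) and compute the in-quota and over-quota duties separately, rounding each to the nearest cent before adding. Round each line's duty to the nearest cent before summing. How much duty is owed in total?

Line 1 (80.16, Belena, 3,333 kg, £43,928.94):
Base rate for 80.16 is 15.5% + £2.90/kg.
80.16 has an FTA preferential rate, but origin Belena is not Zoros; base rate stands.
Duty = £43,928.94 × 15.5% + 3,333 × £2.90 = £16,474.69.
Line 2 (22.01, Durica, 1,720 kg, £398,472.40):
Base rate for 22.01 is £5.73/kg.
Additional duty on 22.01 from Durica: +51.4% ad valorem. Applied ad valorem rate = 51.4%.
Duty = £398,472.40 × 51.4% + 1,720 × £5.73 = £214,670.41.
Line 3 (69.35, Durica, 3,369 kg, £349,870.65):
Code 69.35 is under a tariff-rate quota (threshold 1,312 kg). In-quota: 1,312 kg at 2.5%; over-quota: 2,057 kg at 20.5%.
Pro-rata value split: in-quota = £349,870.65 × 1,312/3,369 = £136,251.20; over-quota = £349,870.65 − £136,251.20 = £213,619.45.
In-quota duty = £136,251.20 × 2.5% = £3,406.28. Over-quota duty = £213,619.45 × 20.5% = £43,791.99.
Line duty = £3,406.28 + £43,791.99 = £47,198.27.
Total = £16,474.69 + £214,670.41 + £47,198.27 = £278,343.37.

£278,343.37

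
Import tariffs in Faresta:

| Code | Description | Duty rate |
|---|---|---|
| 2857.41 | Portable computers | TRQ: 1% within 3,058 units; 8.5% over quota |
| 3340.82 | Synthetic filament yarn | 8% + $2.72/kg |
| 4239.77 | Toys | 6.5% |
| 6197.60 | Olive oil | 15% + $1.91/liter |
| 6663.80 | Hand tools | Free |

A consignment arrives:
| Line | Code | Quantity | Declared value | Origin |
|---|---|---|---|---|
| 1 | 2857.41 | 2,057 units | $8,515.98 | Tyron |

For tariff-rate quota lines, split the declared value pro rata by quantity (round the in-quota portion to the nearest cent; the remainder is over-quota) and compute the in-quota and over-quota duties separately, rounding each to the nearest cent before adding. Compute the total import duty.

Line 1 (2857.41, Tyron, 2,057 units, $8,515.98):
Code 2857.41 is under a tariff-rate quota (threshold 3,058 units). Quantity 2,057 units is within the quota, so the in-quota rate 1% applies to the full value.
Duty = $8,515.98 × 1% = $85.16.

$85.16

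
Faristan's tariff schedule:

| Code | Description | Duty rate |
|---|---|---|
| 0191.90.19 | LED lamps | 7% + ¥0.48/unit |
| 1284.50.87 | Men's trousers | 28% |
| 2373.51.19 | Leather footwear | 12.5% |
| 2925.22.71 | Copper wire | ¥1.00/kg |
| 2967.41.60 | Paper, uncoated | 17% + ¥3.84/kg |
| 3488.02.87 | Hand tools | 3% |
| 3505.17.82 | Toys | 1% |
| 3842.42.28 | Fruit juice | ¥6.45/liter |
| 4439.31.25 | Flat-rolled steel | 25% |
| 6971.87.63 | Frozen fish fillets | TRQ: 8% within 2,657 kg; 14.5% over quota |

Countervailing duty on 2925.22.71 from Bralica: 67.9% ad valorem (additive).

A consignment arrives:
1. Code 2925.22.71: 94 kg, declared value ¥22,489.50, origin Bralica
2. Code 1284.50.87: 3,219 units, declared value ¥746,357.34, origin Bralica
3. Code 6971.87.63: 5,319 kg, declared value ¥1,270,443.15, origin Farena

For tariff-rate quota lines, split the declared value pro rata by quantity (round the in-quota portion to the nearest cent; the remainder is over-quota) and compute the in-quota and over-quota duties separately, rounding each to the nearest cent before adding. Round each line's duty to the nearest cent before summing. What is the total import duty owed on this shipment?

Line 1 (2925.22.71, Bralica, 94 kg, ¥22,489.50):
Base rate for 2925.22.71 is ¥1.00/kg.
Additional duty on 2925.22.71 from Bralica: +67.9% ad valorem. Applied ad valorem rate = 67.9%.
Duty = ¥22,489.50 × 67.9% + 94 × ¥1.00 = ¥15,364.37.
Line 2 (1284.50.87, Bralica, 3,219 units, ¥746,357.34):
Base rate for 1284.50.87 is 28%.
Duty = ¥746,357.34 × 28% = ¥208,980.06.
Line 3 (6971.87.63, Farena, 5,319 kg, ¥1,270,443.15):
Code 6971.87.63 is under a tariff-rate quota (threshold 2,657 kg). In-quota: 2,657 kg at 8%; over-quota: 2,662 kg at 14.5%.
Pro-rata value split: in-quota = ¥1,270,443.15 × 2,657/5,319 = ¥634,624.45; over-quota = ¥1,270,443.15 − ¥634,624.45 = ¥635,818.70.
In-quota duty = ¥634,624.45 × 8% = ¥50,769.96. Over-quota duty = ¥635,818.70 × 14.5% = ¥92,193.71.
Line duty = ¥50,769.96 + ¥92,193.71 = ¥142,963.67.
Total = ¥15,364.37 + ¥208,980.06 + ¥142,963.67 = ¥367,308.10.

¥367,308.10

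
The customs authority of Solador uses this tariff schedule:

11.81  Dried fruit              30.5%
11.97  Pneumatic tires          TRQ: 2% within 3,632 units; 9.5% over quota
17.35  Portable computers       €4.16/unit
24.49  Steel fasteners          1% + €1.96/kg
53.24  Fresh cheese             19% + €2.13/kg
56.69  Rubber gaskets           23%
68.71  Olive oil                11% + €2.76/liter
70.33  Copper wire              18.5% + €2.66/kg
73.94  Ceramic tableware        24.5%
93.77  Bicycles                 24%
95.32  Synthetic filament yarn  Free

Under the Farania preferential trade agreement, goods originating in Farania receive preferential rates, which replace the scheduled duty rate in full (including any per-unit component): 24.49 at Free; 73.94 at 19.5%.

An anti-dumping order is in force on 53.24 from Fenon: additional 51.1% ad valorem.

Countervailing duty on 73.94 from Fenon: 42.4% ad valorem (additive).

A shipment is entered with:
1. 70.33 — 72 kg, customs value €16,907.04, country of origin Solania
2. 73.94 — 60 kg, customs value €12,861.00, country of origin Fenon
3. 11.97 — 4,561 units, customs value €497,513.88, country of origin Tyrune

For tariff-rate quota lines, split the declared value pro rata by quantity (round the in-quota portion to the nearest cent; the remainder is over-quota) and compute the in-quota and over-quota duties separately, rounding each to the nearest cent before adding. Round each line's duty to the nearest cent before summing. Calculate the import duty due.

Line 1 (70.33, Solania, 72 kg, €16,907.04):
Base rate for 70.33 is 18.5% + €2.66/kg.
Duty = €16,907.04 × 18.5% + 72 × €2.66 = €3,319.32.
Line 2 (73.94, Fenon, 60 kg, €12,861.00):
Base rate for 73.94 is 24.5%.
73.94 has an FTA preferential rate, but origin Fenon is not Farania; base rate stands.
Additional duty on 73.94 from Fenon: +42.4%. Applied ad valorem rate: 24.5% + 42.4% = 66.9%.
Duty = €12,861.00 × 66.9% = €8,604.01.
Line 3 (11.97, Tyrune, 4,561 units, €497,513.88):
Code 11.97 is under a tariff-rate quota (threshold 3,632 units). In-quota: 3,632 units at 2%; over-quota: 929 units at 9.5%.
Pro-rata value split: in-quota = €497,513.88 × 3,632/4,561 = €396,178.56; over-quota = €497,513.88 − €396,178.56 = €101,335.32.
In-quota duty = €396,178.56 × 2% = €7,923.57. Over-quota duty = €101,335.32 × 9.5% = €9,626.86.
Line duty = €7,923.57 + €9,626.86 = €17,550.43.
Total = €3,319.32 + €8,604.01 + €17,550.43 = €29,473.76.

€29,473.76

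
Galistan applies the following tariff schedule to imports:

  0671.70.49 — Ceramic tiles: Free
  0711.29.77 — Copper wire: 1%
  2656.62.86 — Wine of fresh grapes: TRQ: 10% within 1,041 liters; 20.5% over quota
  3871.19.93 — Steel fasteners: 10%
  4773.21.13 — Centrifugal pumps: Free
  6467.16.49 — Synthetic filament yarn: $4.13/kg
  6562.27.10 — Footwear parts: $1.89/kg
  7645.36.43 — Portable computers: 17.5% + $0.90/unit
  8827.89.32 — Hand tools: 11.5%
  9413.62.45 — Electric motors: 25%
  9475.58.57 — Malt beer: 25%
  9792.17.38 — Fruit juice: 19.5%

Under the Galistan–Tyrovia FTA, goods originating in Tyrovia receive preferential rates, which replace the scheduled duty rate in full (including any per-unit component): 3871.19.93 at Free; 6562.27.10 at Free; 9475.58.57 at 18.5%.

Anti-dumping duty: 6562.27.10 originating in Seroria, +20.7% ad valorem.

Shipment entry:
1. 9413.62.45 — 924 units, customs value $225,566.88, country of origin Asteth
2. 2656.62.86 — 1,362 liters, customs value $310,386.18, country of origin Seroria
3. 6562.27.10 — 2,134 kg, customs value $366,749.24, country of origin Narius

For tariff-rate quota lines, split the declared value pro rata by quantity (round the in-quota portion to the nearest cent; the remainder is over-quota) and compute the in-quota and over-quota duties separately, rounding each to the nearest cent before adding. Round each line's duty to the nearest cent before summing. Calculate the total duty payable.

$99,144.63

Line 1 (9413.62.45, Asteth, 924 units, $225,566.88):
Base rate for 9413.62.45 is 25%.
Duty = $225,566.88 × 25% = $56,391.72.
Line 2 (2656.62.86, Seroria, 1,362 liters, $310,386.18):
Code 2656.62.86 is under a tariff-rate quota (threshold 1,041 liters). In-quota: 1,041 liters at 10%; over-quota: 321 liters at 20.5%.
Pro-rata value split: in-quota = $310,386.18 × 1,041/1,362 = $237,233.49; over-quota = $310,386.18 − $237,233.49 = $73,152.69.
In-quota duty = $237,233.49 × 10% = $23,723.35. Over-quota duty = $73,152.69 × 20.5% = $14,996.30.
Line duty = $23,723.35 + $14,996.30 = $38,719.65.
Line 3 (6562.27.10, Narius, 2,134 kg, $366,749.24):
Base rate for 6562.27.10 is $1.89/kg.
6562.27.10 has an FTA preferential rate, but origin Narius is not Tyrovia; base rate stands.
The additional-duty order on 6562.27.10 targets Seroria, not Narius; it does not apply.
Duty = 2,134 × $1.89 = $4,033.26.
Total = $56,391.72 + $38,719.65 + $4,033.26 = $99,144.63.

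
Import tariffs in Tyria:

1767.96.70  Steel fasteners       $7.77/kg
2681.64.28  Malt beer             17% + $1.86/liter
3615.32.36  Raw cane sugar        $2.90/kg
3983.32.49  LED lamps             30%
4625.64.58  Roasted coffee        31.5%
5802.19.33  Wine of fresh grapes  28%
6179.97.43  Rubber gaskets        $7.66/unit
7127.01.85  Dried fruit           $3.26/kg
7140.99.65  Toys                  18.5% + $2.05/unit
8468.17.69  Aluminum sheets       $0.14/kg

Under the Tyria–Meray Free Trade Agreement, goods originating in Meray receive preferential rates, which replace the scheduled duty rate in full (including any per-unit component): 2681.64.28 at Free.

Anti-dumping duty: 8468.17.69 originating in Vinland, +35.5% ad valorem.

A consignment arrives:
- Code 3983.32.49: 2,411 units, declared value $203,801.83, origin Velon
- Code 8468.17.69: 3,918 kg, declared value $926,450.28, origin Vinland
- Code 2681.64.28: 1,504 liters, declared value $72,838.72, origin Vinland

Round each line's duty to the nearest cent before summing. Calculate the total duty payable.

$405,758.94

Line 1 (3983.32.49, Velon, 2,411 units, $203,801.83):
Base rate for 3983.32.49 is 30%.
Duty = $203,801.83 × 30% = $61,140.55.
Line 2 (8468.17.69, Vinland, 3,918 kg, $926,450.28):
Base rate for 8468.17.69 is $0.14/kg.
Additional duty on 8468.17.69 from Vinland: +35.5% ad valorem. Applied ad valorem rate = 35.5%.
Duty = $926,450.28 × 35.5% + 3,918 × $0.14 = $329,438.37.
Line 3 (2681.64.28, Vinland, 1,504 liters, $72,838.72):
Base rate for 2681.64.28 is 17% + $1.86/liter.
2681.64.28 has an FTA preferential rate, but origin Vinland is not Meray; base rate stands.
Duty = $72,838.72 × 17% + 1,504 × $1.86 = $15,180.02.
Total = $61,140.55 + $329,438.37 + $15,180.02 = $405,758.94.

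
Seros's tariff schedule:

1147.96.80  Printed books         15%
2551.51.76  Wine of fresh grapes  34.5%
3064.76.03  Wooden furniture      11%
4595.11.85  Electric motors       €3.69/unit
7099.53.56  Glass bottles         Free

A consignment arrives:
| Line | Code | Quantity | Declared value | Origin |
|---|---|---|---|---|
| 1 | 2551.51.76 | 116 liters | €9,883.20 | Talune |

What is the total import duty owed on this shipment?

Line 1 (2551.51.76, Talune, 116 liters, €9,883.20):
Base rate for 2551.51.76 is 34.5%.
Duty = €9,883.20 × 34.5% = €3,409.70.

€3,409.70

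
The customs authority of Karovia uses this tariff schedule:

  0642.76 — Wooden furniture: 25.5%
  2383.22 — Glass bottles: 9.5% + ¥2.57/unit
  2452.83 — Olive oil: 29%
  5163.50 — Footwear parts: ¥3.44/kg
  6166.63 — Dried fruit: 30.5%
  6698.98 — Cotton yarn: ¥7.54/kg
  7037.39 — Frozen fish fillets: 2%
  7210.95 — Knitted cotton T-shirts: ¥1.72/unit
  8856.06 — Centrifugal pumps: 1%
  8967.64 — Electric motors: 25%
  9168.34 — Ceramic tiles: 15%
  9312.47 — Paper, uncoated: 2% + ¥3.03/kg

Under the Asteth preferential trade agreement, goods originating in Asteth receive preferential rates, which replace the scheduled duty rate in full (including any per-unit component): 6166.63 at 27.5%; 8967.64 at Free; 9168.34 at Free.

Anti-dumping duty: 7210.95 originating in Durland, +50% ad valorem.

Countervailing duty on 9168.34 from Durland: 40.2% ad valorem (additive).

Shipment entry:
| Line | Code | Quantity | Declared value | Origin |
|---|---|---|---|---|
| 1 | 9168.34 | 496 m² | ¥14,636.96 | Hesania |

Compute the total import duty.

¥2,195.54

Line 1 (9168.34, Hesania, 496 m², ¥14,636.96):
Base rate for 9168.34 is 15%.
9168.34 has an FTA preferential rate, but origin Hesania is not Asteth; base rate stands.
The additional-duty order on 9168.34 targets Durland, not Hesania; it does not apply.
Duty = ¥14,636.96 × 15% = ¥2,195.54.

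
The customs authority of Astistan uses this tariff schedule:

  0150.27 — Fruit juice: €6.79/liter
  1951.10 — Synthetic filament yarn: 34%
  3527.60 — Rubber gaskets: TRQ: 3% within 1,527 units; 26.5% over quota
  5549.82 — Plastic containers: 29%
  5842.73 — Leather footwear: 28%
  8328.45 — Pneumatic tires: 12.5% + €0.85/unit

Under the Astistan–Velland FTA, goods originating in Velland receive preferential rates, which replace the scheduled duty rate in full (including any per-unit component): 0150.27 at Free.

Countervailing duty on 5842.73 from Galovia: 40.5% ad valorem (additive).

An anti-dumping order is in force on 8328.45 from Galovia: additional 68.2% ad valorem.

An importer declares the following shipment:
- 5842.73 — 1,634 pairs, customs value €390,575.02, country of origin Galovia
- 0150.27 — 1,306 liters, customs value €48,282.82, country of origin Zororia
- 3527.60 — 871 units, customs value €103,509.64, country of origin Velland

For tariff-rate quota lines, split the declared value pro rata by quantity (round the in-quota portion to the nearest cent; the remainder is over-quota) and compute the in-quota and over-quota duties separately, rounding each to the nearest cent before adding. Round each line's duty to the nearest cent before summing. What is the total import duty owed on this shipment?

Line 1 (5842.73, Galovia, 1,634 pairs, €390,575.02):
Base rate for 5842.73 is 28%.
Additional duty on 5842.73 from Galovia: +40.5%. Applied ad valorem rate: 28% + 40.5% = 68.5%.
Duty = €390,575.02 × 68.5% = €267,543.89.
Line 2 (0150.27, Zororia, 1,306 liters, €48,282.82):
Base rate for 0150.27 is €6.79/liter.
0150.27 has an FTA preferential rate, but origin Zororia is not Velland; base rate stands.
Duty = 1,306 × €6.79 = €8,867.74.
Line 3 (3527.60, Velland, 871 units, €103,509.64):
Code 3527.60 is under a tariff-rate quota (threshold 1,527 units). Quantity 871 units is within the quota, so the in-quota rate 3% applies to the full value.
Duty = €103,509.64 × 3% = €3,105.29.
Total = €267,543.89 + €8,867.74 + €3,105.29 = €279,516.92.

€279,516.92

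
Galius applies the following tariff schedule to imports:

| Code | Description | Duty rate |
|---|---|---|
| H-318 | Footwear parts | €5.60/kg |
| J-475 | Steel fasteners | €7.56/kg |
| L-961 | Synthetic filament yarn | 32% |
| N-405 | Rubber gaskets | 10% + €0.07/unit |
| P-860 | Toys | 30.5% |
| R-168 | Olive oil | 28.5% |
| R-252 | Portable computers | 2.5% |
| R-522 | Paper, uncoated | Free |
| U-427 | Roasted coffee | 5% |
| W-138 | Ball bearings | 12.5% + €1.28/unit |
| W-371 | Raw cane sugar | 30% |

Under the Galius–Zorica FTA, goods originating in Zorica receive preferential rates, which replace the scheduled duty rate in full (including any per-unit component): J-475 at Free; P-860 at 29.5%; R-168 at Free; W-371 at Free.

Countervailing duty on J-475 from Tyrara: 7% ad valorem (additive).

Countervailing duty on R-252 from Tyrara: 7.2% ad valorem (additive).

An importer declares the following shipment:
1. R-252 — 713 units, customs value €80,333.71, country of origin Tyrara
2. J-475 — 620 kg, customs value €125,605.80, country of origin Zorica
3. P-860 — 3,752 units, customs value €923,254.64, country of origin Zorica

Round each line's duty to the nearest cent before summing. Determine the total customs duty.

Line 1 (R-252, Tyrara, 713 units, €80,333.71):
Base rate for R-252 is 2.5%.
Additional duty on R-252 from Tyrara: +7.2%. Applied ad valorem rate: 2.5% + 7.2% = 9.7%.
Duty = €80,333.71 × 9.7% = €7,792.37.
Line 2 (J-475, Zorica, 620 kg, €125,605.80):
Base rate for J-475 is €7.56/kg.
Origin Zorica qualifies under the Galius–Zorica agreement and J-475 is covered: preferential rate Free applies instead.
The additional-duty order on J-475 targets Tyrara, not Zorica; it does not apply.
Duty = €125,605.80 × 0% = €0.00.
Line 3 (P-860, Zorica, 3,752 units, €923,254.64):
Base rate for P-860 is 30.5%.
Origin Zorica qualifies under the Galius–Zorica agreement and P-860 is covered: preferential rate 29.5% applies instead.
Duty = €923,254.64 × 29.5% = €272,360.12.
Total = €7,792.37 + €0.00 + €272,360.12 = €280,152.49.

€280,152.49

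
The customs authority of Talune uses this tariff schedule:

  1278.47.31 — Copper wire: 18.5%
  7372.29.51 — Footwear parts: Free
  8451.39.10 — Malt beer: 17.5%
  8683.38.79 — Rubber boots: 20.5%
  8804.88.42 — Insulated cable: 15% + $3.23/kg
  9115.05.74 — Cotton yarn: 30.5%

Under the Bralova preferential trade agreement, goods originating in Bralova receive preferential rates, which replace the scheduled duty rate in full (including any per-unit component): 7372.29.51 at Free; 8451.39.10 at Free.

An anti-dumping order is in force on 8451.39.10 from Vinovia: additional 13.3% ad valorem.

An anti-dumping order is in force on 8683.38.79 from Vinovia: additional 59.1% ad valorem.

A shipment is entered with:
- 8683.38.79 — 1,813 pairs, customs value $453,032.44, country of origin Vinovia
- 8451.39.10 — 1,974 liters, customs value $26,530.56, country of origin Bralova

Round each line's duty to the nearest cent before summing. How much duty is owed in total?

$360,613.82

Line 1 (8683.38.79, Vinovia, 1,813 pairs, $453,032.44):
Base rate for 8683.38.79 is 20.5%.
Additional duty on 8683.38.79 from Vinovia: +59.1%. Applied ad valorem rate: 20.5% + 59.1% = 79.6%.
Duty = $453,032.44 × 79.6% = $360,613.82.
Line 2 (8451.39.10, Bralova, 1,974 liters, $26,530.56):
Base rate for 8451.39.10 is 17.5%.
Origin Bralova qualifies under the Talune–Bralova agreement and 8451.39.10 is covered: preferential rate Free applies instead.
The additional-duty order on 8451.39.10 targets Vinovia, not Bralova; it does not apply.
Duty = $26,530.56 × 0% = $0.00.
Total = $360,613.82 + $0.00 = $360,613.82.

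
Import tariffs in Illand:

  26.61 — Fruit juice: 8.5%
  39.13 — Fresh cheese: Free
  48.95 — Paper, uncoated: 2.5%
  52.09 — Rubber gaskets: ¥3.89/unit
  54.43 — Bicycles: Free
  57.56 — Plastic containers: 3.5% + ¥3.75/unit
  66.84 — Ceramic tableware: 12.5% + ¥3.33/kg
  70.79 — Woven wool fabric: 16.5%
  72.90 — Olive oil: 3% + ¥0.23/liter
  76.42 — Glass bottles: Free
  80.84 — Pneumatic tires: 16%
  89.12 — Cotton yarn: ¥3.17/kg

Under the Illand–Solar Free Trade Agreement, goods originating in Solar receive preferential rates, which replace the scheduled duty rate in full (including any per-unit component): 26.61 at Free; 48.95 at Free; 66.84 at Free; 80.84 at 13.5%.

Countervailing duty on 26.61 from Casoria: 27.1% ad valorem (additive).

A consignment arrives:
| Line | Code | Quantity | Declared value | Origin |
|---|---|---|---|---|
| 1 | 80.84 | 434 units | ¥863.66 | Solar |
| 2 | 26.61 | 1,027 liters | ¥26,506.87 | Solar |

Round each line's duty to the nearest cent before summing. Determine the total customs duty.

Line 1 (80.84, Solar, 434 units, ¥863.66):
Base rate for 80.84 is 16%.
Origin Solar qualifies under the Illand–Solar agreement and 80.84 is covered: preferential rate 13.5% applies instead.
Duty = ¥863.66 × 13.5% = ¥116.59.
Line 2 (26.61, Solar, 1,027 liters, ¥26,506.87):
Base rate for 26.61 is 8.5%.
Origin Solar qualifies under the Illand–Solar agreement and 26.61 is covered: preferential rate Free applies instead.
The additional-duty order on 26.61 targets Casoria, not Solar; it does not apply.
Duty = ¥26,506.87 × 0% = ¥0.00.
Total = ¥116.59 + ¥0.00 = ¥116.59.

¥116.59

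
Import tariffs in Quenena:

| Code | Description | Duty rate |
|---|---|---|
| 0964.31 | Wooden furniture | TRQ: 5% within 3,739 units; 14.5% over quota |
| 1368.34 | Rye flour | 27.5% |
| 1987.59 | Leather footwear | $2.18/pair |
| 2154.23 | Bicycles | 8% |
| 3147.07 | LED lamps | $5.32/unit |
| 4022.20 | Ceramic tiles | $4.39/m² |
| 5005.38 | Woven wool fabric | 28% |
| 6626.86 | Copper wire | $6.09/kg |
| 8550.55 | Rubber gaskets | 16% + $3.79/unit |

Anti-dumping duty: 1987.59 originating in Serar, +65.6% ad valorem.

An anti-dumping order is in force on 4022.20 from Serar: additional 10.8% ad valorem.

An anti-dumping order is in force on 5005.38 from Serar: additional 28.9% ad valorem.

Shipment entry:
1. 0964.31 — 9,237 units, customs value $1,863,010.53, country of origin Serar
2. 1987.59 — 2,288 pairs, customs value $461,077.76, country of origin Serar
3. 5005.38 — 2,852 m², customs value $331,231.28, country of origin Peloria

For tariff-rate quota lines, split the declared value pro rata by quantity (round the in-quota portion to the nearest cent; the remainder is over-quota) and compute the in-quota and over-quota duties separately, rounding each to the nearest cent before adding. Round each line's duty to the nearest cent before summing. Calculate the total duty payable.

Line 1 (0964.31, Serar, 9,237 units, $1,863,010.53):
Code 0964.31 is under a tariff-rate quota (threshold 3,739 units). In-quota: 3,739 units at 5%; over-quota: 5,498 units at 14.5%.
Pro-rata value split: in-quota = $1,863,010.53 × 3,739/9,237 = $754,118.91; over-quota = $1,863,010.53 − $754,118.91 = $1,108,891.62.
In-quota duty = $754,118.91 × 5% = $37,705.95. Over-quota duty = $1,108,891.62 × 14.5% = $160,789.28.
Line duty = $37,705.95 + $160,789.28 = $198,495.23.
Line 2 (1987.59, Serar, 2,288 pairs, $461,077.76):
Base rate for 1987.59 is $2.18/pair.
Additional duty on 1987.59 from Serar: +65.6% ad valorem. Applied ad valorem rate = 65.6%.
Duty = $461,077.76 × 65.6% + 2,288 × $2.18 = $307,454.85.
Line 3 (5005.38, Peloria, 2,852 m², $331,231.28):
Base rate for 5005.38 is 28%.
The additional-duty order on 5005.38 targets Serar, not Peloria; it does not apply.
Duty = $331,231.28 × 28% = $92,744.76.
Total = $198,495.23 + $307,454.85 + $92,744.76 = $598,694.84.

$598,694.84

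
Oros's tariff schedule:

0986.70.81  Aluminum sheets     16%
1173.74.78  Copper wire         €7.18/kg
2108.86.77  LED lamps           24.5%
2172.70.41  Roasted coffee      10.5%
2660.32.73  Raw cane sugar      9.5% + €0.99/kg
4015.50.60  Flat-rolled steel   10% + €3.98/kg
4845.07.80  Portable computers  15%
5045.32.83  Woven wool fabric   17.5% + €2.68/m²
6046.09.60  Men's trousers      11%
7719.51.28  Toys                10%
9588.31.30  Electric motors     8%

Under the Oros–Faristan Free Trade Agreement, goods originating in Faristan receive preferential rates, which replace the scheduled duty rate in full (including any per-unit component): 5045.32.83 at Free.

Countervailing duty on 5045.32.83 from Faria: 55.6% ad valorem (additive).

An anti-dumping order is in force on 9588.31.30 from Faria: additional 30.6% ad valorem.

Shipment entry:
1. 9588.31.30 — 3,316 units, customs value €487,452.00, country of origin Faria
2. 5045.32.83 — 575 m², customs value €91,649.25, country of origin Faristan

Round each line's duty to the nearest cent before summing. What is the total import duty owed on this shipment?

€188,156.47

Line 1 (9588.31.30, Faria, 3,316 units, €487,452.00):
Base rate for 9588.31.30 is 8%.
Additional duty on 9588.31.30 from Faria: +30.6%. Applied ad valorem rate: 8% + 30.6% = 38.6%.
Duty = €487,452.00 × 38.6% = €188,156.47.
Line 2 (5045.32.83, Faristan, 575 m², €91,649.25):
Base rate for 5045.32.83 is 17.5% + €2.68/m².
Origin Faristan qualifies under the Oros–Faristan agreement and 5045.32.83 is covered: preferential rate Free applies instead.
The additional-duty order on 5045.32.83 targets Faria, not Faristan; it does not apply.
Duty = €91,649.25 × 0% = €0.00.
Total = €188,156.47 + €0.00 = €188,156.47.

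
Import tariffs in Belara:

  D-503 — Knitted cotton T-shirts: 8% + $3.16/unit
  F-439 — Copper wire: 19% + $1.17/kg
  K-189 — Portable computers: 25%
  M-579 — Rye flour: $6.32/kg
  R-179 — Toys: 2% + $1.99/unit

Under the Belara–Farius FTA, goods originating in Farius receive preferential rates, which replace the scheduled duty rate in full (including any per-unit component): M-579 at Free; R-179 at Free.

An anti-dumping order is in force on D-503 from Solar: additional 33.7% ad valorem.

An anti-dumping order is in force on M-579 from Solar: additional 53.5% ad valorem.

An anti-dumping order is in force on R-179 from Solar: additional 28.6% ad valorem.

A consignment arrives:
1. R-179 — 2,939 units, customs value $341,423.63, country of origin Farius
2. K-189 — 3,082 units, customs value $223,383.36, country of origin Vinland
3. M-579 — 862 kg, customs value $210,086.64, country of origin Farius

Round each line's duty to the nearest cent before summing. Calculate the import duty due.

$55,845.84

Line 1 (R-179, Farius, 2,939 units, $341,423.63):
Base rate for R-179 is 2% + $1.99/unit.
Origin Farius qualifies under the Belara–Farius agreement and R-179 is covered: preferential rate Free applies instead.
The additional-duty order on R-179 targets Solar, not Farius; it does not apply.
Duty = $341,423.63 × 0% = $0.00.
Line 2 (K-189, Vinland, 3,082 units, $223,383.36):
Base rate for K-189 is 25%.
Duty = $223,383.36 × 25% = $55,845.84.
Line 3 (M-579, Farius, 862 kg, $210,086.64):
Base rate for M-579 is $6.32/kg.
Origin Farius qualifies under the Belara–Farius agreement and M-579 is covered: preferential rate Free applies instead.
The additional-duty order on M-579 targets Solar, not Farius; it does not apply.
Duty = $210,086.64 × 0% = $0.00.
Total = $0.00 + $55,845.84 + $0.00 = $55,845.84.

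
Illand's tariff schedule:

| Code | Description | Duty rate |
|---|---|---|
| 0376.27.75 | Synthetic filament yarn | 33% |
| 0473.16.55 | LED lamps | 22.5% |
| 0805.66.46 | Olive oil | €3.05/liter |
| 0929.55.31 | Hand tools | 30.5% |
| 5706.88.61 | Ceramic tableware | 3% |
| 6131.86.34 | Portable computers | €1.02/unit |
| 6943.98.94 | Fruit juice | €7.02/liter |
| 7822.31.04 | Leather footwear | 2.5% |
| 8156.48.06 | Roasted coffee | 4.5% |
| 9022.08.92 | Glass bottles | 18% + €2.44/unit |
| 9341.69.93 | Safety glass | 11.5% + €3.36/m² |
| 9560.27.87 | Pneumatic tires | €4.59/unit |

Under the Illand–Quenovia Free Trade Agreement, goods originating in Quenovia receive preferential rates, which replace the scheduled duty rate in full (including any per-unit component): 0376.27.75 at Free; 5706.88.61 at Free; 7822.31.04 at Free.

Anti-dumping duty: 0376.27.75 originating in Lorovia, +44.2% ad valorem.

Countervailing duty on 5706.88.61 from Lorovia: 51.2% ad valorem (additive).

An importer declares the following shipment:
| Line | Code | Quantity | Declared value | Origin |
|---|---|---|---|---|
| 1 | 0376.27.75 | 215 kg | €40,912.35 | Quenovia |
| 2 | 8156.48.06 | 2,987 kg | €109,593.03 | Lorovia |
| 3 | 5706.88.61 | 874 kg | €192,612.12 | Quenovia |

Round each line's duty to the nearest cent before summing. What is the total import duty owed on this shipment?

Line 1 (0376.27.75, Quenovia, 215 kg, €40,912.35):
Base rate for 0376.27.75 is 33%.
Origin Quenovia qualifies under the Illand–Quenovia agreement and 0376.27.75 is covered: preferential rate Free applies instead.
The additional-duty order on 0376.27.75 targets Lorovia, not Quenovia; it does not apply.
Duty = €40,912.35 × 0% = €0.00.
Line 2 (8156.48.06, Lorovia, 2,987 kg, €109,593.03):
Base rate for 8156.48.06 is 4.5%.
Duty = €109,593.03 × 4.5% = €4,931.69.
Line 3 (5706.88.61, Quenovia, 874 kg, €192,612.12):
Base rate for 5706.88.61 is 3%.
Origin Quenovia qualifies under the Illand–Quenovia agreement and 5706.88.61 is covered: preferential rate Free applies instead.
The additional-duty order on 5706.88.61 targets Lorovia, not Quenovia; it does not apply.
Duty = €192,612.12 × 0% = €0.00.
Total = €0.00 + €4,931.69 + €0.00 = €4,931.69.

€4,931.69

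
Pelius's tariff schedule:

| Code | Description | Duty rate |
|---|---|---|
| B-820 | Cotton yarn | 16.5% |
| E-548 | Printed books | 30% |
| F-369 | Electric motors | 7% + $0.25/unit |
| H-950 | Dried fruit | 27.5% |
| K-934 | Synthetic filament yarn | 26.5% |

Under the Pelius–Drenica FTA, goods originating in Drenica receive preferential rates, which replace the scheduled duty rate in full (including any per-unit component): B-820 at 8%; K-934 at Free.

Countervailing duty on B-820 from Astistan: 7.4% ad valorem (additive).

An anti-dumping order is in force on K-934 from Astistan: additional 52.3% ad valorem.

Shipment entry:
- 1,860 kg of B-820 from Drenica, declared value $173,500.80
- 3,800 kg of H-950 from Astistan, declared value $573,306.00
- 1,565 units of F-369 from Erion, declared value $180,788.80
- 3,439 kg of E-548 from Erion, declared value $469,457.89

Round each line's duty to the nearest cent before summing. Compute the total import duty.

Line 1 (B-820, Drenica, 1,860 kg, $173,500.80):
Base rate for B-820 is 16.5%.
Origin Drenica qualifies under the Pelius–Drenica agreement and B-820 is covered: preferential rate 8% applies instead.
The additional-duty order on B-820 targets Astistan, not Drenica; it does not apply.
Duty = $173,500.80 × 8% = $13,880.06.
Line 2 (H-950, Astistan, 3,800 kg, $573,306.00):
Base rate for H-950 is 27.5%.
Duty = $573,306.00 × 27.5% = $157,659.15.
Line 3 (F-369, Erion, 1,565 units, $180,788.80):
Base rate for F-369 is 7% + $0.25/unit.
Duty = $180,788.80 × 7% + 1,565 × $0.25 = $13,046.47.
Line 4 (E-548, Erion, 3,439 kg, $469,457.89):
Base rate for E-548 is 30%.
Duty = $469,457.89 × 30% = $140,837.37.
Total = $13,880.06 + $157,659.15 + $13,046.47 + $140,837.37 = $325,423.05.

$325,423.05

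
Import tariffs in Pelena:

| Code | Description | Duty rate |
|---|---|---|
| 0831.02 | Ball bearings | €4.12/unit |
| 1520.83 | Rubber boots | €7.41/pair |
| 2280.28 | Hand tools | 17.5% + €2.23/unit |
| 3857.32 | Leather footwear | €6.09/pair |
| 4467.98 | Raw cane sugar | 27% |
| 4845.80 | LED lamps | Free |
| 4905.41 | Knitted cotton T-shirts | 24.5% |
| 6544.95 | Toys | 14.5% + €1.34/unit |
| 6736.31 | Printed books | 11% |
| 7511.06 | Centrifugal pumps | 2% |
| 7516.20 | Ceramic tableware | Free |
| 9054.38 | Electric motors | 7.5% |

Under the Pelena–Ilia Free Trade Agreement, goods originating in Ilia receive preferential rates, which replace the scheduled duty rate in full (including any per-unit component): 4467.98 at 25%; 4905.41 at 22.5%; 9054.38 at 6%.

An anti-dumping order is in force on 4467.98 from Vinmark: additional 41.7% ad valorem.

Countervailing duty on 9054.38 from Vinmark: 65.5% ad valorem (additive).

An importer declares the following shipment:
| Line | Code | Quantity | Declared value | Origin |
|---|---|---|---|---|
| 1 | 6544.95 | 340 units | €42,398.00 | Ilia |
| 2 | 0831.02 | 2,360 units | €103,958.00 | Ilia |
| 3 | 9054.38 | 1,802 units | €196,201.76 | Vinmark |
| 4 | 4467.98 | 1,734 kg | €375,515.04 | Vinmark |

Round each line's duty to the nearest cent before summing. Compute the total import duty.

€417,532.62

Line 1 (6544.95, Ilia, 340 units, €42,398.00):
Base rate for 6544.95 is 14.5% + €1.34/unit.
Origin Ilia is the FTA partner but 6544.95 is not on the preference list; base rate stands.
Duty = €42,398.00 × 14.5% + 340 × €1.34 = €6,603.31.
Line 2 (0831.02, Ilia, 2,360 units, €103,958.00):
Base rate for 0831.02 is €4.12/unit.
Origin Ilia is the FTA partner but 0831.02 is not on the preference list; base rate stands.
Duty = 2,360 × €4.12 = €9,723.20.
Line 3 (9054.38, Vinmark, 1,802 units, €196,201.76):
Base rate for 9054.38 is 7.5%.
9054.38 has an FTA preferential rate, but origin Vinmark is not Ilia; base rate stands.
Additional duty on 9054.38 from Vinmark: +65.5%. Applied ad valorem rate: 7.5% + 65.5% = 73%.
Duty = €196,201.76 × 73% = €143,227.28.
Line 4 (4467.98, Vinmark, 1,734 kg, €375,515.04):
Base rate for 4467.98 is 27%.
4467.98 has an FTA preferential rate, but origin Vinmark is not Ilia; base rate stands.
Additional duty on 4467.98 from Vinmark: +41.7%. Applied ad valorem rate: 27% + 41.7% = 68.7%.
Duty = €375,515.04 × 68.7% = €257,978.83.
Total = €6,603.31 + €9,723.20 + €143,227.28 + €257,978.83 = €417,532.62.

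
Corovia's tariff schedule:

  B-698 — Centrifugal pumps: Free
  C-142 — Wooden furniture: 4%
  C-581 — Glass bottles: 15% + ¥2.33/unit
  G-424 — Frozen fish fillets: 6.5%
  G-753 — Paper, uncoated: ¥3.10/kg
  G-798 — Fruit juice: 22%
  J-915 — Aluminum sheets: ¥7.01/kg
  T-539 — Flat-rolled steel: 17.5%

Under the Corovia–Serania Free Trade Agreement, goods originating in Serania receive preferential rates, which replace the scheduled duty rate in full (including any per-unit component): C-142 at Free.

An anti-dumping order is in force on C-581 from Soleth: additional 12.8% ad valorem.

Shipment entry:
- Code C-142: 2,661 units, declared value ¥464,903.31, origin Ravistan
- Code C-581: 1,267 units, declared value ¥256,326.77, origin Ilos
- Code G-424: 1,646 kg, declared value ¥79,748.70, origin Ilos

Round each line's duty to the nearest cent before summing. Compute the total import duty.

Line 1 (C-142, Ravistan, 2,661 units, ¥464,903.31):
Base rate for C-142 is 4%.
C-142 has an FTA preferential rate, but origin Ravistan is not Serania; base rate stands.
Duty = ¥464,903.31 × 4% = ¥18,596.13.
Line 2 (C-581, Ilos, 1,267 units, ¥256,326.77):
Base rate for C-581 is 15% + ¥2.33/unit.
The additional-duty order on C-581 targets Soleth, not Ilos; it does not apply.
Duty = ¥256,326.77 × 15% + 1,267 × ¥2.33 = ¥41,401.13.
Line 3 (G-424, Ilos, 1,646 kg, ¥79,748.70):
Base rate for G-424 is 6.5%.
Duty = ¥79,748.70 × 6.5% = ¥5,183.67.
Total = ¥18,596.13 + ¥41,401.13 + ¥5,183.67 = ¥65,180.93.

¥65,180.93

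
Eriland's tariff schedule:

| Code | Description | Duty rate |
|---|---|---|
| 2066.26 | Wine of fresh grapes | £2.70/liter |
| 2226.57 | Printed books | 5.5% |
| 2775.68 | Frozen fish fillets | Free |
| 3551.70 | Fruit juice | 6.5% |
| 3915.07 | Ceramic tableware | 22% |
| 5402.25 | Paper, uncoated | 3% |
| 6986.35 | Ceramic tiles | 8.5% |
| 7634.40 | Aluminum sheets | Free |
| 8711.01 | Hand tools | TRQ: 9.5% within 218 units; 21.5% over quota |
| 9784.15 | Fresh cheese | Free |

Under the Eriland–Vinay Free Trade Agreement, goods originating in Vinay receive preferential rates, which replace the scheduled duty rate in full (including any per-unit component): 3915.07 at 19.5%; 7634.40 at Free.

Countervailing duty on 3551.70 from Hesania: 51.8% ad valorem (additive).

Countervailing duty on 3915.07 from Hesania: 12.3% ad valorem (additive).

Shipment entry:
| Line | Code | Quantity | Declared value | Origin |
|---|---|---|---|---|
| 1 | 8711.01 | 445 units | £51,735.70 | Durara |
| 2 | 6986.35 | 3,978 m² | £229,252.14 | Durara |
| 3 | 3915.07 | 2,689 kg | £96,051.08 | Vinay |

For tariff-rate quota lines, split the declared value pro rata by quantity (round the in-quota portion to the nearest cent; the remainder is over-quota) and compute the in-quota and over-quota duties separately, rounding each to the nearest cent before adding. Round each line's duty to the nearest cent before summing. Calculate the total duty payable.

Line 1 (8711.01, Durara, 445 units, £51,735.70):
Code 8711.01 is under a tariff-rate quota (threshold 218 units). In-quota: 218 units at 9.5%; over-quota: 227 units at 21.5%.
Pro-rata value split: in-quota = £51,735.70 × 218/445 = £25,344.68; over-quota = £51,735.70 − £25,344.68 = £26,391.02.
In-quota duty = £25,344.68 × 9.5% = £2,407.74. Over-quota duty = £26,391.02 × 21.5% = £5,674.07.
Line duty = £2,407.74 + £5,674.07 = £8,081.81.
Line 2 (6986.35, Durara, 3,978 m², £229,252.14):
Base rate for 6986.35 is 8.5%.
Duty = £229,252.14 × 8.5% = £19,486.43.
Line 3 (3915.07, Vinay, 2,689 kg, £96,051.08):
Base rate for 3915.07 is 22%.
Origin Vinay qualifies under the Eriland–Vinay agreement and 3915.07 is covered: preferential rate 19.5% applies instead.
The additional-duty order on 3915.07 targets Hesania, not Vinay; it does not apply.
Duty = £96,051.08 × 19.5% = £18,729.96.
Total = £8,081.81 + £19,486.43 + £18,729.96 = £46,298.20.

£46,298.20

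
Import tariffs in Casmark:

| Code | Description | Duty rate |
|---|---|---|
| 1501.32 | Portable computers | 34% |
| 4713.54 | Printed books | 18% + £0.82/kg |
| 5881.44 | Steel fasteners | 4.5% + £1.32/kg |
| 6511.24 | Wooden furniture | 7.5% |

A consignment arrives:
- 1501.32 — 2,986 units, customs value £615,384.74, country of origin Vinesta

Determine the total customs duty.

£209,230.81

Line 1 (1501.32, Vinesta, 2,986 units, £615,384.74):
Base rate for 1501.32 is 34%.
Duty = £615,384.74 × 34% = £209,230.81.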